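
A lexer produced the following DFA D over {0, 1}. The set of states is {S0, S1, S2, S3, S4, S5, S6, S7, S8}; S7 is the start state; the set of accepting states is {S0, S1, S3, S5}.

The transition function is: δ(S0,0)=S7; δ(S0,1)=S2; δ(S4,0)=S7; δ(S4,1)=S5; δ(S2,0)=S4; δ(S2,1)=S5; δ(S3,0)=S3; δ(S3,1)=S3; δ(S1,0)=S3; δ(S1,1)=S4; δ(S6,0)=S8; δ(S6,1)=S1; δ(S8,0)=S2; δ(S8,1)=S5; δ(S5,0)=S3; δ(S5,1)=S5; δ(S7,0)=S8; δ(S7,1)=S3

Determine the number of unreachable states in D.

No path from S7 leads to S0, S1, S6; the other 6 states are all reachable.

3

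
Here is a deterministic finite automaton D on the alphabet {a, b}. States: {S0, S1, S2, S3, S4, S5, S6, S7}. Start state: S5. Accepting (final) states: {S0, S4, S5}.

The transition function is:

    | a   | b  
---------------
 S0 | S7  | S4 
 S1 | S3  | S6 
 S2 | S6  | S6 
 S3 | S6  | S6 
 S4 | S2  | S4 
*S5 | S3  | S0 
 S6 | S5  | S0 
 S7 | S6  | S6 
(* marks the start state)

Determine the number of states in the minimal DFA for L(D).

First remove the unreachable states {S1}; 7 states remain.
P0 = {S0,S4,S5} | {S2,S3,S6,S7}.
Refine {S2,S3,S6,S7} on symbol a: members go to different blocks, giving {S2,S3,S7} and {S6}.
No further refinement is possible. Final partition (3 blocks): {S0,S4,S5} | {S2,S3,S7} | {S6}.

3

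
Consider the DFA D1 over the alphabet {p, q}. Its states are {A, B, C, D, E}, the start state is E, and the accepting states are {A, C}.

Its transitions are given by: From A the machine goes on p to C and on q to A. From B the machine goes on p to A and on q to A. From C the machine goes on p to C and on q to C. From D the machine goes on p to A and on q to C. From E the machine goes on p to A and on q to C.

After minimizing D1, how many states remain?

2

States {B,D} cannot be reached from the start state, so discard them.
Initial partition by acceptance: {A,C} | {E}.
The partition is now stable with 2 blocks: {A,C} | {E}.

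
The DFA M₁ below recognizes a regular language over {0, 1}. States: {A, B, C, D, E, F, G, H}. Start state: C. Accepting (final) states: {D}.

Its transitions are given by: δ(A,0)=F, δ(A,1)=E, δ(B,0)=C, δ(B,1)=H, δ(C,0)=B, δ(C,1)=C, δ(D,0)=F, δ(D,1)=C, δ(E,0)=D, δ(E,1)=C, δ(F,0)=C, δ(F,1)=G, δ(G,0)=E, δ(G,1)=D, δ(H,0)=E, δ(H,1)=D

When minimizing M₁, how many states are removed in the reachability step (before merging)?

1

BFS from C reaches {B, C, D, E, F, G, H}; the 1 state(s) A are never visited.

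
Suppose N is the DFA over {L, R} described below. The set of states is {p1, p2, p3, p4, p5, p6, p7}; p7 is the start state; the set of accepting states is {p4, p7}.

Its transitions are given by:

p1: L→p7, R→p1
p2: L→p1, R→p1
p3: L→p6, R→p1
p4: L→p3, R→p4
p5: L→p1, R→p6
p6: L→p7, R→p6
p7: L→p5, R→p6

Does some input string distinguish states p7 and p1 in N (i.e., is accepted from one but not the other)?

Yes

States {p2,p3,p4} cannot be reached from the start state, so discard them.
P0 = {p7} | {p1,p5,p6}.
Refine {p1,p5,p6} on symbol L: members go to different blocks, giving {p1,p6} and {p5}.
No further refinement is possible. Final partition (3 blocks): {p7} | {p1,p6} | {p5}.
p7 and p1 end up in different blocks, so they are distinguishable. For instance, the string 'ε' is accepted from only p7.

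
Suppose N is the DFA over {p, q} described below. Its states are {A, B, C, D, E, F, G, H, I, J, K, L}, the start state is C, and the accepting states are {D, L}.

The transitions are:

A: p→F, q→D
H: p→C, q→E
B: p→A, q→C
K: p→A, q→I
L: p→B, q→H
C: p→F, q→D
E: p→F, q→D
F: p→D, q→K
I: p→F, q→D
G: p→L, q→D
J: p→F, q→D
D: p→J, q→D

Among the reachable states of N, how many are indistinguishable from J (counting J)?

States {B,E,G,H,L} cannot be reached from the start state, so discard them.
Initial partition by acceptance: {D} | {A,C,F,I,J,K}.
Refine {A,C,F,I,J,K} on symbol p: members go to different blocks, giving {A,C,I,J,K} and {F}.
Refine {A,C,I,J,K} on symbol p: members go to different blocks, giving {A,C,I,J} and {K}.
No further refinement is possible. Final partition (4 blocks): {D} | {A,C,I,J} | {F} | {K}.
The equivalence class containing J is {A,C,I,J}, of size 4.

4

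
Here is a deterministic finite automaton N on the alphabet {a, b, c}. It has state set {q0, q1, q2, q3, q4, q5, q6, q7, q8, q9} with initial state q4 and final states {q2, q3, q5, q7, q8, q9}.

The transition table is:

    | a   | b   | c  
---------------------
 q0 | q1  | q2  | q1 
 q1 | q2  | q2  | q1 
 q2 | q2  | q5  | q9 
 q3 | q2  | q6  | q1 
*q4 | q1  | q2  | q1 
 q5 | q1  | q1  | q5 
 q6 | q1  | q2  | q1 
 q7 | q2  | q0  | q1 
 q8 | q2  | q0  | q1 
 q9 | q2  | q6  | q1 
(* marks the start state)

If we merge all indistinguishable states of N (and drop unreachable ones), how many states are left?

5

States {q0,q3,q7,q8} cannot be reached from the start state, so discard them.
Start with accepting vs non-accepting: {q2,q5,q9} | {q1,q4,q6}.
Refine {q2,q5,q9} on symbol a: members go to different blocks, giving {q2,q9} and {q5}.
Split {q2,q9} by δ(·,b) → {q2} and {q9}.
Split {q1,q4,q6} by δ(·,a) → {q4,q6} and {q1}.
No further refinement is possible. Final partition (5 blocks): {q2} | {q4,q6} | {q5} | {q9} | {q1}.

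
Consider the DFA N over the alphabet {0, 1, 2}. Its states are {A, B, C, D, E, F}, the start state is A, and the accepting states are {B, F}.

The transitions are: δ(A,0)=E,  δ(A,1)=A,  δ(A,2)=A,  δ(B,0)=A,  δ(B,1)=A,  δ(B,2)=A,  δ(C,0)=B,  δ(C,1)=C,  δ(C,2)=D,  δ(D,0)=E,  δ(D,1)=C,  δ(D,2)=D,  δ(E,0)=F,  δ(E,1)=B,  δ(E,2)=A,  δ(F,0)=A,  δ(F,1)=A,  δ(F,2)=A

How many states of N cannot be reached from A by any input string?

2

BFS from A reaches {A, B, E, F}; the 2 state(s) C, D are never visited.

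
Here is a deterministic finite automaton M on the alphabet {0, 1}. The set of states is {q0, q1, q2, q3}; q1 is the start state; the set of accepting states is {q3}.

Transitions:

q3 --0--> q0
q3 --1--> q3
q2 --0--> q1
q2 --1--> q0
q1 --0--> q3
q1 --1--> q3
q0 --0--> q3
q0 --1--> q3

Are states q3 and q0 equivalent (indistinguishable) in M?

No

First remove the unreachable states {q2}; 3 states remain.
Start with accepting vs non-accepting: {q3} | {q0,q1}.
The partition is now stable with 2 blocks: {q3} | {q0,q1}.
q3 and q0 end up in different blocks, so they are distinguishable. For instance, the string 'ε' is accepted from only q3.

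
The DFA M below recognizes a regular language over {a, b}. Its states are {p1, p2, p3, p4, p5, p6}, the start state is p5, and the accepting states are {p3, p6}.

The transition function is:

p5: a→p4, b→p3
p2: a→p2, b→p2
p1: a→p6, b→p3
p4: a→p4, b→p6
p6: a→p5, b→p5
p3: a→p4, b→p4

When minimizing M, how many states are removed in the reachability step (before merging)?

No path from p5 leads to p1, p2; the other 4 states are all reachable.

2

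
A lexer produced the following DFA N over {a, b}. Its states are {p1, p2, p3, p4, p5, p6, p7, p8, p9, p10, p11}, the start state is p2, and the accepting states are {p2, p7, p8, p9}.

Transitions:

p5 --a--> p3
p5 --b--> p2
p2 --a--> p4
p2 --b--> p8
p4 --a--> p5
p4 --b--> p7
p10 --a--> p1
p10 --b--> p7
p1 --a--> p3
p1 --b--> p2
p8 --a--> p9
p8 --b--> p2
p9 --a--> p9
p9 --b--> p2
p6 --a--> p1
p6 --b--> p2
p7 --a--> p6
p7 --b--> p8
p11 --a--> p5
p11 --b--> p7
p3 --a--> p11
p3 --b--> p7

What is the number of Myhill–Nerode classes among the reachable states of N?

States {p10} cannot be reached from the start state, so discard them.
Start with accepting vs non-accepting: {p2,p7,p8,p9} | {p1,p3,p4,p5,p6,p11}.
Split {p2,p7,p8,p9} by δ(·,a) → {p2,p7} and {p8,p9}.
Stable partition: {p2,p7} | {p1,p3,p4,p5,p6,p11} | {p8,p9} — 3 equivalence classes.

3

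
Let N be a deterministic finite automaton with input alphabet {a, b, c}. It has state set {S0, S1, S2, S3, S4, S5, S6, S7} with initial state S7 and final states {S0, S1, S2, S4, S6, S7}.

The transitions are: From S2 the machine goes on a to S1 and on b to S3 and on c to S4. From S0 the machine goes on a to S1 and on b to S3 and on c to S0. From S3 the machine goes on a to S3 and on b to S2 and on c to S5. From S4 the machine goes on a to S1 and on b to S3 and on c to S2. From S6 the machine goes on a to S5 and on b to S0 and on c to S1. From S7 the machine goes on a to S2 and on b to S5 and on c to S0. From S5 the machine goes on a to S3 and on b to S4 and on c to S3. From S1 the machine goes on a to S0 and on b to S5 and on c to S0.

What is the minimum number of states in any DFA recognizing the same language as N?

Reachable states from the start: {S0,S1,S2,S3,S4,S5,S7}. Unreachable: {S6} — drop them.
Initial partition by acceptance: {S0,S1,S2,S4,S7} | {S3,S5}.
No further refinement is possible. Final partition (2 blocks): {S0,S1,S2,S4,S7} | {S3,S5}.

2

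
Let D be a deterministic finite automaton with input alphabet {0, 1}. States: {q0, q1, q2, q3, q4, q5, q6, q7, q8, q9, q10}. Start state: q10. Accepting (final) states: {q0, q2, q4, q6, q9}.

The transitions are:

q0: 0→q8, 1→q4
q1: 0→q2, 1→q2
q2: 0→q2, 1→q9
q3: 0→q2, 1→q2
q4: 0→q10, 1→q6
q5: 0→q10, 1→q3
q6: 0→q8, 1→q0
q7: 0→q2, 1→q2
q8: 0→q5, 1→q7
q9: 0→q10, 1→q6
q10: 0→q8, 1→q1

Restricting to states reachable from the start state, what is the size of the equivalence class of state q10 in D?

3

Initial partition by acceptance: {q0,q2,q4,q6,q9} | {q1,q3,q5,q7,q8,q10}.
Split {q0,q2,q4,q6,q9} by δ(·,0) → {q0,q4,q6,q9} and {q2}.
Refine {q1,q3,q5,q7,q8,q10} on symbol 0: members go to different blocks, giving {q1,q3,q7} and {q5,q8,q10}.
The partition is now stable with 4 blocks: {q0,q4,q6,q9} | {q1,q3,q7} | {q2} | {q5,q8,q10}.
State q10 belongs to the block {q5,q8,q10}, which has 3 states.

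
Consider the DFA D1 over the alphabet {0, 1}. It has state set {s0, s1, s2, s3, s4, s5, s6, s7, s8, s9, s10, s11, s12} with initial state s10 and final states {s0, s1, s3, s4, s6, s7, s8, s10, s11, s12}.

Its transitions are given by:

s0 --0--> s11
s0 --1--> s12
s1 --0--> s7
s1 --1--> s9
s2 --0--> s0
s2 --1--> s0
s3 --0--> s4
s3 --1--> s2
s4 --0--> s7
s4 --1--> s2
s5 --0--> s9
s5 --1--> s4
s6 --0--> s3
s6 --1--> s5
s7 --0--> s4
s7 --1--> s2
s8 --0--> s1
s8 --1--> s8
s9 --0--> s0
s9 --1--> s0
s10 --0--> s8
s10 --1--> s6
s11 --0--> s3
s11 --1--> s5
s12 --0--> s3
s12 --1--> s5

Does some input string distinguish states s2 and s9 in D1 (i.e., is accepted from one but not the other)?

No

All states are reachable from the start state.
Initial partition by acceptance: {s0,s1,s3,s4,s6,s7,s8,s10,s11,s12} | {s2,s5,s9}.
Refine {s0,s1,s3,s4,s6,s7,s8,s10,s11,s12} on symbol 1: members go to different blocks, giving {s1,s3,s4,s6,s7,s11,s12} and {s0,s8,s10}.
Refine {s2,s5,s9} on symbol 0: members go to different blocks, giving {s2,s9} and {s5}.
Refine {s1,s3,s4,s6,s7,s11,s12} on symbol 1: members go to different blocks, giving {s1,s3,s4,s7} and {s6,s11,s12}.
Split {s0,s8,s10} by δ(·,0) → {s0} and {s8} and {s10}.
No further refinement is possible. Final partition (7 blocks): {s1,s3,s4,s7} | {s2,s9} | {s0} | {s5} | {s6,s11,s12} | {s8} | {s10}.
s2 and s9 lie in the same block of the stable partition, so they are equivalent — no string distinguishes them.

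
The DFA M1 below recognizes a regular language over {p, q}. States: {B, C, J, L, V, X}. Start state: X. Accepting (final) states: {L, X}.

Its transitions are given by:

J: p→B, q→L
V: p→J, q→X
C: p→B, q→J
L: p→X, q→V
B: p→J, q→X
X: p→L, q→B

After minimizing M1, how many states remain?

2

Reachable states from the start: {B,J,L,V,X}. Unreachable: {C} — drop them.
Start with accepting vs non-accepting: {L,X} | {B,J,V}.
Stable partition: {L,X} | {B,J,V} — 2 equivalence classes.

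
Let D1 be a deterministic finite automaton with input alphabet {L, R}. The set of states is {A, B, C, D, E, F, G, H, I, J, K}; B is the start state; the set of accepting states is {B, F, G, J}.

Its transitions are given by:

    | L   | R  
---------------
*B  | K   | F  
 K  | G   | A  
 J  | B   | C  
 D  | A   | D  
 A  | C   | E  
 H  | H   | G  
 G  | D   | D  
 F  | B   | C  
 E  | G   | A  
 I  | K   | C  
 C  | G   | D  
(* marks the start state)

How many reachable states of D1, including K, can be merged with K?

States {H,I,J} cannot be reached from the start state, so discard them.
Initial partition by acceptance: {B,F,G} | {A,C,D,E,K}.
On input L, block {B,F,G} splits into {B,G} and {F}.
On input R, block {B,G} splits into {B} and {G}.
Refine {A,C,D,E,K} on symbol L: members go to different blocks, giving {C,E,K} and {A,D}.
On input L, block {A,D} splits into {A} and {D}.
Refine {C,E,K} on symbol R: members go to different blocks, giving {E,K} and {C}.
The partition is now stable with 7 blocks: {B} | {E,K} | {F} | {G} | {A} | {D} | {C}.
State K belongs to the block {E,K}, which has 2 states.

2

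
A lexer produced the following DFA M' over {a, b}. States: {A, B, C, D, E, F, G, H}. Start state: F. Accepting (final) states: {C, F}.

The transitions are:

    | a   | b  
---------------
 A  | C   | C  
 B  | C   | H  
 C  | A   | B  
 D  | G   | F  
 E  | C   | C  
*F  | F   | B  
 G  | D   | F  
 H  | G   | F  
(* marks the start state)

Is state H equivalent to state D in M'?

Yes

First remove the unreachable states {E}; 7 states remain.
Start with accepting vs non-accepting: {C,F} | {A,B,D,G,H}.
Split {C,F} by δ(·,a) → {C} and {F}.
Refine {A,B,D,G,H} on symbol a: members go to different blocks, giving {D,G,H} and {A,B}.
On input b, block {A,B} splits into {A} and {B}.
The partition is now stable with 5 blocks: {C} | {D,G,H} | {F} | {A} | {B}.
H and D lie in the same block of the stable partition, so they are equivalent — no string distinguishes them.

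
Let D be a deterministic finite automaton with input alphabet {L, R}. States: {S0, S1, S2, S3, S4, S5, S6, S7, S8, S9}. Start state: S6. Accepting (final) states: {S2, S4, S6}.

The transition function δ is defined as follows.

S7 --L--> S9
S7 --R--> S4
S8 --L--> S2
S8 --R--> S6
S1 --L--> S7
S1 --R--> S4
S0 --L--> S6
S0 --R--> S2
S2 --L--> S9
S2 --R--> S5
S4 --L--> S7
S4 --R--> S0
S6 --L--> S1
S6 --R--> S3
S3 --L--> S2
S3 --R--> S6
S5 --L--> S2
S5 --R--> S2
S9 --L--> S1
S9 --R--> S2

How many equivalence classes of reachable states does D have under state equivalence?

States {S8} cannot be reached from the start state, so discard them.
Initial partition by acceptance: {S2,S4,S6} | {S0,S1,S3,S5,S7,S9}.
Split {S0,S1,S3,S5,S7,S9} by δ(·,L) → {S0,S3,S5} and {S1,S7,S9}.
No further refinement is possible. Final partition (3 blocks): {S2,S4,S6} | {S0,S3,S5} | {S1,S7,S9}.

3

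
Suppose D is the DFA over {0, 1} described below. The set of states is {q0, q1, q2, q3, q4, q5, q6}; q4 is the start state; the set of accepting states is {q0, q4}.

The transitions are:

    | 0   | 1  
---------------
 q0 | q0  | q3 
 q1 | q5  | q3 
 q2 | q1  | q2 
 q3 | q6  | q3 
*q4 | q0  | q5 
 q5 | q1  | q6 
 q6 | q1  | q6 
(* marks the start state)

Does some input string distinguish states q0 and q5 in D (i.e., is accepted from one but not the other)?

First remove the unreachable states {q2}; 6 states remain.
Start with accepting vs non-accepting: {q0,q4} | {q1,q3,q5,q6}.
No further refinement is possible. Final partition (2 blocks): {q0,q4} | {q1,q3,q5,q6}.
q0 and q5 end up in different blocks, so they are distinguishable. For instance, the string 'ε' is accepted from only q0.

Yes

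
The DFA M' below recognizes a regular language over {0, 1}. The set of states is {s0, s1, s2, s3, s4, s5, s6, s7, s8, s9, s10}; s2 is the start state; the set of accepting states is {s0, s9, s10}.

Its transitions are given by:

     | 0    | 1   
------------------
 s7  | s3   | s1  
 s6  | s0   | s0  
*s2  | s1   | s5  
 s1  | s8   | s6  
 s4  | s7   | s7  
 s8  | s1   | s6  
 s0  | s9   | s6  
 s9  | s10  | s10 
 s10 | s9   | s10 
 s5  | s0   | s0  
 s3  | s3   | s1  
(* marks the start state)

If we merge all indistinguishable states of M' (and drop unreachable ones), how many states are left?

Reachable states from the start: {s0,s1,s2,s5,s6,s8,s9,s10}. Unreachable: {s3,s4,s7} — drop them.
Initial partition by acceptance: {s0,s9,s10} | {s1,s2,s5,s6,s8}.
Split {s0,s9,s10} by δ(·,1) → {s9,s10} and {s0}.
Refine {s1,s2,s5,s6,s8} on symbol 0: members go to different blocks, giving {s1,s2,s8} and {s5,s6}.
No further refinement is possible. Final partition (4 blocks): {s9,s10} | {s1,s2,s8} | {s0} | {s5,s6}.

4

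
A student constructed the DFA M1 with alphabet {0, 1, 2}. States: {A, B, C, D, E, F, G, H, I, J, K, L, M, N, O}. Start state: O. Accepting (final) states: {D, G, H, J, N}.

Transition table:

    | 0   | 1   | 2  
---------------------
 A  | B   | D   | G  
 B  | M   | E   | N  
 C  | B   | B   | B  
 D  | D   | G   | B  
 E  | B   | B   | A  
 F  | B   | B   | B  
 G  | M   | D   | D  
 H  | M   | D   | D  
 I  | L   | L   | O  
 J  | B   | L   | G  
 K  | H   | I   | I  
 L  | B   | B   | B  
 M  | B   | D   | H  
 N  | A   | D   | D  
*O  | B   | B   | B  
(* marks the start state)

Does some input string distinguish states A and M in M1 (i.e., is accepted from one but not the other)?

Reachable states from the start: {A,B,D,E,G,H,M,N,O}. Unreachable: {C,F,I,J,K,L} — drop them.
Start with accepting vs non-accepting: {D,G,H,N} | {A,B,E,M,O}.
On input 0, block {D,G,H,N} splits into {G,H,N} and {D}.
On input 1, block {A,B,E,M,O} splits into {B,E,O} and {A,M}.
Refine {B,E,O} on symbol 0: members go to different blocks, giving {E,O} and {B}.
Refine {E,O} on symbol 2: members go to different blocks, giving {E} and {O}.
No further refinement is possible. Final partition (6 blocks): {G,H,N} | {E} | {D} | {A,M} | {B} | {O}.
A and M lie in the same block of the stable partition, so they are equivalent — no string distinguishes them.

No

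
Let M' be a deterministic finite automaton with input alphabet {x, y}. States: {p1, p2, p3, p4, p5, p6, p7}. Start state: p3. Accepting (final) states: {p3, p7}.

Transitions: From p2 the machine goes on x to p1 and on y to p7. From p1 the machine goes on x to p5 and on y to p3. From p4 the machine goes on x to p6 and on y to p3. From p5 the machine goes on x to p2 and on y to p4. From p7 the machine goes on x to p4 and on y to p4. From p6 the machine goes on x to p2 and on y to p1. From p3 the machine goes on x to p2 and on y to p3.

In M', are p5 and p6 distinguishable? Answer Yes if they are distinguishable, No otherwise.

Every state is reachable, so we keep all 7.
P0 = {p3,p7} | {p1,p2,p4,p5,p6}.
Refine {p3,p7} on symbol y: members go to different blocks, giving {p3} and {p7}.
On input y, block {p1,p2,p4,p5,p6} splits into {p1,p4} and {p5,p6} and {p2}.
No further refinement is possible. Final partition (5 blocks): {p3} | {p1,p4} | {p7} | {p5,p6} | {p2}.
p5 and p6 lie in the same block of the stable partition, so they are equivalent — no string distinguishes them.

No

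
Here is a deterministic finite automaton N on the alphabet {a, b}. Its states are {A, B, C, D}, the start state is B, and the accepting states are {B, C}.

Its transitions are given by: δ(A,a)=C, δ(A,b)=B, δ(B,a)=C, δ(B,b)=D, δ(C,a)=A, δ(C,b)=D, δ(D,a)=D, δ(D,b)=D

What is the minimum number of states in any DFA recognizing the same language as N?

4

Every state is reachable, so we keep all 4.
P0 = {B,C} | {A,D}.
Split {B,C} by δ(·,a) → {B} and {C}.
On input a, block {A,D} splits into {A} and {D}.
The partition is now stable with 4 blocks: {B} | {A} | {C} | {D}.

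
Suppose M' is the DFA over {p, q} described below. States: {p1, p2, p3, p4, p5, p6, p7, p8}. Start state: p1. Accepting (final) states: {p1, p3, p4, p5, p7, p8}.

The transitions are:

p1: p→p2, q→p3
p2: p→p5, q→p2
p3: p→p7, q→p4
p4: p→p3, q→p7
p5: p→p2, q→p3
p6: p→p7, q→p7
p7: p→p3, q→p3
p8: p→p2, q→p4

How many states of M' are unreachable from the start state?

Starting at p1 and following transitions, the reachable set is {p1, p2, p3, p4, p5, p7}. That leaves p6, p8 unreachable — 2 in total.

2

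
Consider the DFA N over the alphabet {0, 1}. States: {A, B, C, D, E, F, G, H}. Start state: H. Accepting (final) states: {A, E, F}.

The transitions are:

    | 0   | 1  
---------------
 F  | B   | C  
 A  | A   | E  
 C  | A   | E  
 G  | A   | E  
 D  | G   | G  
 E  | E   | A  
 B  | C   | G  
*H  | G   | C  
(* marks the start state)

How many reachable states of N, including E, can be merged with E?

First remove the unreachable states {B,D,F}; 5 states remain.
Start with accepting vs non-accepting: {A,E} | {C,G,H}.
On input 0, block {C,G,H} splits into {C,G} and {H}.
No further refinement is possible. Final partition (3 blocks): {A,E} | {C,G} | {H}.
The equivalence class containing E is {A,E}, of size 2.

2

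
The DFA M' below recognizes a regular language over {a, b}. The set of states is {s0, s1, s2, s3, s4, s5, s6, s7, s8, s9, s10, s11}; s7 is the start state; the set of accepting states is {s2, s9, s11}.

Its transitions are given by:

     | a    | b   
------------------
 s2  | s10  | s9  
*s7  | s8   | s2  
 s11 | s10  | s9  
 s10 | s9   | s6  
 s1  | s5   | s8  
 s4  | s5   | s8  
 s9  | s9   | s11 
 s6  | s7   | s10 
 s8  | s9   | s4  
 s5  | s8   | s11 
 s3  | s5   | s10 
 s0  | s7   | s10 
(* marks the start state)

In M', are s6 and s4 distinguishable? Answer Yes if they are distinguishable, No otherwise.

States {s0,s1,s3} cannot be reached from the start state, so discard them.
Start with accepting vs non-accepting: {s2,s9,s11} | {s4,s5,s6,s7,s8,s10}.
Split {s2,s9,s11} by δ(·,a) → {s2,s11} and {s9}.
Refine {s4,s5,s6,s7,s8,s10} on symbol a: members go to different blocks, giving {s4,s5,s6,s7} and {s8,s10}.
Refine {s4,s5,s6,s7} on symbol a: members go to different blocks, giving {s4,s6} and {s5,s7}.
Stable partition: {s2,s11} | {s4,s6} | {s9} | {s8,s10} | {s5,s7} — 5 equivalence classes.
s6 and s4 lie in the same block of the stable partition, so they are equivalent — no string distinguishes them.

No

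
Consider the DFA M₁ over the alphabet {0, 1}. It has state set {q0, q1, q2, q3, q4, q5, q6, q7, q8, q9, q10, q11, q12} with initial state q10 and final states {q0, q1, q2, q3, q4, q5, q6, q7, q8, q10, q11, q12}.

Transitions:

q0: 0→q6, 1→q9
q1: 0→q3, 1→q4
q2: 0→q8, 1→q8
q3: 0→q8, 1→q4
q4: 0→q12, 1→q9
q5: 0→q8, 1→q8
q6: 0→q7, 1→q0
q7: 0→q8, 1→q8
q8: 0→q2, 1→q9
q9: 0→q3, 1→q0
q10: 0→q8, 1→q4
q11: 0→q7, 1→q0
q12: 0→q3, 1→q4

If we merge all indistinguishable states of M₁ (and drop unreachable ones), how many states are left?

8

Reachable states from the start: {q0,q2,q3,q4,q6,q7,q8,q9,q10,q12}. Unreachable: {q1,q5,q11} — drop them.
Start with accepting vs non-accepting: {q0,q2,q3,q4,q6,q7,q8,q10,q12} | {q9}.
Split {q0,q2,q3,q4,q6,q7,q8,q10,q12} by δ(·,1) → {q2,q3,q6,q7,q10,q12} and {q0,q4,q8}.
Split {q2,q3,q6,q7,q10,q12} by δ(·,0) → {q2,q3,q7,q10} and {q6,q12}.
Split {q0,q4,q8} by δ(·,0) → {q0,q4} and {q8}.
Refine {q2,q3,q7,q10} on symbol 1: members go to different blocks, giving {q2,q7} and {q3,q10}.
Refine {q6,q12} on symbol 0: members go to different blocks, giving {q6} and {q12}.
Split {q0,q4} by δ(·,0) → {q0} and {q4}.
No further refinement is possible. Final partition (8 blocks): {q2,q7} | {q9} | {q0} | {q6} | {q8} | {q3,q10} | {q12} | {q4}.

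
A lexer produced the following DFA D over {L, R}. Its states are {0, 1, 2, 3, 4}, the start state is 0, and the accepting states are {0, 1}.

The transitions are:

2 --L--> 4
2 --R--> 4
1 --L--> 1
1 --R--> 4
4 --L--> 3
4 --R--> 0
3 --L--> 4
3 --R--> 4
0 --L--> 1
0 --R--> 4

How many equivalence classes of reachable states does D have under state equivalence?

3

Reachable states from the start: {0,1,3,4}. Unreachable: {2} — drop them.
P0 = {0,1} | {3,4}.
Refine {3,4} on symbol R: members go to different blocks, giving {3} and {4}.
The partition is now stable with 3 blocks: {0,1} | {3} | {4}.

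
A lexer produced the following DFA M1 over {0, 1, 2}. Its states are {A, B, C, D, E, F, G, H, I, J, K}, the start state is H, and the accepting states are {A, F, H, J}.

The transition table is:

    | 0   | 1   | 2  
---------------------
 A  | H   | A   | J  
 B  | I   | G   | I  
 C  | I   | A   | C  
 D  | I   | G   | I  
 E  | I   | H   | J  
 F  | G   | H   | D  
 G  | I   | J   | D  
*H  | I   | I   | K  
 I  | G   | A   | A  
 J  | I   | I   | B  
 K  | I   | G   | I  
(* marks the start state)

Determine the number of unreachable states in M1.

3

BFS from H reaches {A, B, D, G, H, I, J, K}; the 3 state(s) C, E, F are never visited.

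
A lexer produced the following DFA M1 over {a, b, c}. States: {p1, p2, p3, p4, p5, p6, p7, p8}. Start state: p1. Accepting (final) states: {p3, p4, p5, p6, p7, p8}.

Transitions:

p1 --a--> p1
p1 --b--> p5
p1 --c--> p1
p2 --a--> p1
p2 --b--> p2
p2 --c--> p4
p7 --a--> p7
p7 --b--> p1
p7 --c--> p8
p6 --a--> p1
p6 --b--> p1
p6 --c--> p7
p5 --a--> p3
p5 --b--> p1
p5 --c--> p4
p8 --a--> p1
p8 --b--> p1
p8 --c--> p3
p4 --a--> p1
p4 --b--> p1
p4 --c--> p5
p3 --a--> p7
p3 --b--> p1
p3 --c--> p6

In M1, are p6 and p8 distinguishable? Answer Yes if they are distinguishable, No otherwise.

Reachable states from the start: {p1,p3,p4,p5,p6,p7,p8}. Unreachable: {p2} — drop them.
Start with accepting vs non-accepting: {p3,p4,p5,p6,p7,p8} | {p1}.
Split {p3,p4,p5,p6,p7,p8} by δ(·,a) → {p3,p5,p7} and {p4,p6,p8}.
The partition is now stable with 3 blocks: {p3,p5,p7} | {p1} | {p4,p6,p8}.
p6 and p8 lie in the same block of the stable partition, so they are equivalent — no string distinguishes them.

No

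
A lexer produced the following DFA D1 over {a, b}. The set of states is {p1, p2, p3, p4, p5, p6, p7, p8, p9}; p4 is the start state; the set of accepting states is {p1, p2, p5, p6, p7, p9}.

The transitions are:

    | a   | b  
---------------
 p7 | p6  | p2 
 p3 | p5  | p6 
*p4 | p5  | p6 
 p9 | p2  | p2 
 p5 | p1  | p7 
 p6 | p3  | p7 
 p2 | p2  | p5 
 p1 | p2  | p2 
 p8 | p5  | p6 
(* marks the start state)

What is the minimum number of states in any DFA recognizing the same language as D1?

6

States {p8,p9} cannot be reached from the start state, so discard them.
Start with accepting vs non-accepting: {p1,p2,p5,p6,p7} | {p3,p4}.
Refine {p1,p2,p5,p6,p7} on symbol a: members go to different blocks, giving {p1,p2,p5,p7} and {p6}.
On input a, block {p1,p2,p5,p7} splits into {p1,p2,p5} and {p7}.
Refine {p1,p2,p5} on symbol b: members go to different blocks, giving {p1,p2} and {p5}.
On input b, block {p1,p2} splits into {p1} and {p2}.
Stable partition: {p1} | {p3,p4} | {p6} | {p7} | {p5} | {p2} — 6 equivalence classes.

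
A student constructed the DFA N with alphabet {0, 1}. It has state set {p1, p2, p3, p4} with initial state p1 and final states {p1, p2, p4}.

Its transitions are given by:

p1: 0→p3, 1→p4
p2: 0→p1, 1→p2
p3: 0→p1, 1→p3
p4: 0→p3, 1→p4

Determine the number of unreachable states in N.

1

BFS from p1 reaches {p1, p3, p4}; the 1 state(s) p2 are never visited.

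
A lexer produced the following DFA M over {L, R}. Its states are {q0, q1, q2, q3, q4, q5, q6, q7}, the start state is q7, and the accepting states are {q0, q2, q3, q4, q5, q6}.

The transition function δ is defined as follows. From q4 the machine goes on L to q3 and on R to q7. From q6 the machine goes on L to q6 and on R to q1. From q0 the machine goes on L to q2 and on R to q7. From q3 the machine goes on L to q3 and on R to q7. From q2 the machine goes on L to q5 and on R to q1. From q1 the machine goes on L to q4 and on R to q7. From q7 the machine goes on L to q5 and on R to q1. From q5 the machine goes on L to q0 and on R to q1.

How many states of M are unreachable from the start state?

1

Starting at q7 and following transitions, the reachable set is {q0, q1, q2, q3, q4, q5, q7}. That leaves q6 unreachable — 1 in total.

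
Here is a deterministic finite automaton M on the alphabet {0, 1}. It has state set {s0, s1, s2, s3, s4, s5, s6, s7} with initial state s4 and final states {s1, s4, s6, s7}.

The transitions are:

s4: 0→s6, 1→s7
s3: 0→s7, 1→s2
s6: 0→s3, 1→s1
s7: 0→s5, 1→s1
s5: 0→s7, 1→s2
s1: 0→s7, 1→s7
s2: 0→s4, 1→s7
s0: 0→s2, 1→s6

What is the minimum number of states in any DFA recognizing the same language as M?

Reachable states from the start: {s1,s2,s3,s4,s5,s6,s7}. Unreachable: {s0} — drop them.
Initial partition by acceptance: {s1,s4,s6,s7} | {s2,s3,s5}.
Refine {s1,s4,s6,s7} on symbol 0: members go to different blocks, giving {s1,s4} and {s6,s7}.
Refine {s2,s3,s5} on symbol 0: members go to different blocks, giving {s3,s5} and {s2}.
Stable partition: {s1,s4} | {s3,s5} | {s6,s7} | {s2} — 4 equivalence classes.

4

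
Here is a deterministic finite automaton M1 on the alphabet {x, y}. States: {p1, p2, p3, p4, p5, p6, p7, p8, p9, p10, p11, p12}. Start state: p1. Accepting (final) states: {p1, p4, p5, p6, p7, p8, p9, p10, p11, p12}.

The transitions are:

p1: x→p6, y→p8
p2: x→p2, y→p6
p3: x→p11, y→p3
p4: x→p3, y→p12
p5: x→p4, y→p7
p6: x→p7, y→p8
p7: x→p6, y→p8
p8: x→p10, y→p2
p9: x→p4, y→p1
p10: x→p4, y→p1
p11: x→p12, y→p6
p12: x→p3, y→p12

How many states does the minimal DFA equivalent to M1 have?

States {p5,p9} cannot be reached from the start state, so discard them.
P0 = {p1,p4,p6,p7,p8,p10,p11,p12} | {p2,p3}.
Refine {p1,p4,p6,p7,p8,p10,p11,p12} on symbol x: members go to different blocks, giving {p1,p6,p7,p8,p10,p11} and {p4,p12}.
Refine {p1,p6,p7,p8,p10,p11} on symbol x: members go to different blocks, giving {p1,p6,p7,p8} and {p10,p11}.
On input x, block {p1,p6,p7,p8} splits into {p1,p6,p7} and {p8}.
Refine {p2,p3} on symbol x: members go to different blocks, giving {p2} and {p3}.
Stable partition: {p1,p6,p7} | {p2} | {p4,p12} | {p10,p11} | {p8} | {p3} — 6 equivalence classes.

6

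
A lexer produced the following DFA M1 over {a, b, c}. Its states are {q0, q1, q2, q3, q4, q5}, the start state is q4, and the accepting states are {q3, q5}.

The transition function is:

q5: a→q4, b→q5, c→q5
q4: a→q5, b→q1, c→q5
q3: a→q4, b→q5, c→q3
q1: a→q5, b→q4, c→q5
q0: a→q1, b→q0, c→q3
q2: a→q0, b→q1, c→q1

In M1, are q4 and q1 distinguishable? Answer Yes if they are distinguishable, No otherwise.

No

States {q0,q2,q3} cannot be reached from the start state, so discard them.
P0 = {q5} | {q1,q4}.
No further refinement is possible. Final partition (2 blocks): {q5} | {q1,q4}.
q4 and q1 lie in the same block of the stable partition, so they are equivalent — no string distinguishes them.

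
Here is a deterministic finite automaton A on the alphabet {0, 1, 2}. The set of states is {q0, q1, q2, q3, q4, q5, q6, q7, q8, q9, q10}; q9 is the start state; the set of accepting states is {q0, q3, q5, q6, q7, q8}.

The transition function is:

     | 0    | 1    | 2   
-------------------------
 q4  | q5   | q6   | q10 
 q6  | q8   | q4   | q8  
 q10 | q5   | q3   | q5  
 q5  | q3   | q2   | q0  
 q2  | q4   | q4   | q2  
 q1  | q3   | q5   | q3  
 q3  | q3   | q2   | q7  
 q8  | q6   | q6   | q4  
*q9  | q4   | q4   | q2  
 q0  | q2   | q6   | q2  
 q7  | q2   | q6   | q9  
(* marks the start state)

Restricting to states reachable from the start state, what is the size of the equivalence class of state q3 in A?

2

Reachable states from the start: {q0,q2,q3,q4,q5,q6,q7,q8,q9,q10}. Unreachable: {q1} — drop them.
Initial partition by acceptance: {q0,q3,q5,q6,q7,q8} | {q2,q4,q9,q10}.
Refine {q0,q3,q5,q6,q7,q8} on symbol 0: members go to different blocks, giving {q3,q5,q6,q8} and {q0,q7}.
On input 1, block {q3,q5,q6,q8} splits into {q3,q5,q6} and {q8}.
On input 0, block {q3,q5,q6} splits into {q3,q5} and {q6}.
On input 0, block {q2,q4,q9,q10} splits into {q2,q9} and {q4,q10}.
On input 1, block {q4,q10} splits into {q4} and {q10}.
Stable partition: {q3,q5} | {q2,q9} | {q0,q7} | {q8} | {q6} | {q4} | {q10} — 7 equivalence classes.
The equivalence class containing q3 is {q3,q5}, of size 2.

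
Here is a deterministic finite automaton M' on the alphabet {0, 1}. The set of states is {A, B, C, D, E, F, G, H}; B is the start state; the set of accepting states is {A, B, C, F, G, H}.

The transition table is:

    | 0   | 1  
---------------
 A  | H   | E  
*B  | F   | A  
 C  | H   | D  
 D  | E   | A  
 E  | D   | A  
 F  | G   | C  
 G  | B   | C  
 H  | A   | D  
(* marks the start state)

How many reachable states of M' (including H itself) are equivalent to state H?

3

Every state is reachable, so we keep all 8.
Start with accepting vs non-accepting: {A,B,C,F,G,H} | {D,E}.
Refine {A,B,C,F,G,H} on symbol 1: members go to different blocks, giving {A,C,H} and {B,F,G}.
No further refinement is possible. Final partition (3 blocks): {A,C,H} | {D,E} | {B,F,G}.
The equivalence class containing H is {A,C,H}, of size 3.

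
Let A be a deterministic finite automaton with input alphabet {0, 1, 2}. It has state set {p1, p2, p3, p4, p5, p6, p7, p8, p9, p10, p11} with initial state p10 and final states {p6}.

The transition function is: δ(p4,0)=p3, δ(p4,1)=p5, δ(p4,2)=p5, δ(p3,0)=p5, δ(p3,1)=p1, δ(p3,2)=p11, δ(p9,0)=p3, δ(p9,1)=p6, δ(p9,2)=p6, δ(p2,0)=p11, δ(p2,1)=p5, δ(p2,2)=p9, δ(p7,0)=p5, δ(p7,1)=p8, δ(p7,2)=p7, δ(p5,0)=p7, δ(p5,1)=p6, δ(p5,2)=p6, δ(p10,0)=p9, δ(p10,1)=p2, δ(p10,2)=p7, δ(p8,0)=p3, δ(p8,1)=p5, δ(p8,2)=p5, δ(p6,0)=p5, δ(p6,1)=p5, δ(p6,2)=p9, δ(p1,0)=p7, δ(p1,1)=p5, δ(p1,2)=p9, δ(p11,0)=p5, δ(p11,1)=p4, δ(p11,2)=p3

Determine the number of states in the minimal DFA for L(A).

4

Every state is reachable, so we keep all 11.
P0 = {p6} | {p1,p2,p3,p4,p5,p7,p8,p9,p10,p11}.
Refine {p1,p2,p3,p4,p5,p7,p8,p9,p10,p11} on symbol 1: members go to different blocks, giving {p1,p2,p3,p4,p7,p8,p10,p11} and {p5,p9}.
Refine {p1,p2,p3,p4,p7,p8,p10,p11} on symbol 0: members go to different blocks, giving {p1,p2,p4,p8} and {p3,p7,p10,p11}.
No further refinement is possible. Final partition (4 blocks): {p6} | {p1,p2,p4,p8} | {p5,p9} | {p3,p7,p10,p11}.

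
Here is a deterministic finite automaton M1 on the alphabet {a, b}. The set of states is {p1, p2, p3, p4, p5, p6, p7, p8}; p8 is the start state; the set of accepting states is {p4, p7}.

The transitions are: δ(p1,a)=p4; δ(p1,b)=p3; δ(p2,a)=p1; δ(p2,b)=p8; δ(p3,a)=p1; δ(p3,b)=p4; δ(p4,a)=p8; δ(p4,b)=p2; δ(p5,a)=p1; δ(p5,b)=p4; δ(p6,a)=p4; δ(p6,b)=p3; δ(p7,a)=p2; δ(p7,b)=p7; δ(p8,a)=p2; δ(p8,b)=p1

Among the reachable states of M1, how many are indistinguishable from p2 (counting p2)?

First remove the unreachable states {p5,p6,p7}; 5 states remain.
P0 = {p4} | {p1,p2,p3,p8}.
On input a, block {p1,p2,p3,p8} splits into {p2,p3,p8} and {p1}.
Split {p2,p3,p8} by δ(·,a) → {p2,p3} and {p8}.
On input b, block {p2,p3} splits into {p2} and {p3}.
No further refinement is possible. Final partition (5 blocks): {p4} | {p2} | {p1} | {p8} | {p3}.
The equivalence class containing p2 is {p2}, of size 1.

1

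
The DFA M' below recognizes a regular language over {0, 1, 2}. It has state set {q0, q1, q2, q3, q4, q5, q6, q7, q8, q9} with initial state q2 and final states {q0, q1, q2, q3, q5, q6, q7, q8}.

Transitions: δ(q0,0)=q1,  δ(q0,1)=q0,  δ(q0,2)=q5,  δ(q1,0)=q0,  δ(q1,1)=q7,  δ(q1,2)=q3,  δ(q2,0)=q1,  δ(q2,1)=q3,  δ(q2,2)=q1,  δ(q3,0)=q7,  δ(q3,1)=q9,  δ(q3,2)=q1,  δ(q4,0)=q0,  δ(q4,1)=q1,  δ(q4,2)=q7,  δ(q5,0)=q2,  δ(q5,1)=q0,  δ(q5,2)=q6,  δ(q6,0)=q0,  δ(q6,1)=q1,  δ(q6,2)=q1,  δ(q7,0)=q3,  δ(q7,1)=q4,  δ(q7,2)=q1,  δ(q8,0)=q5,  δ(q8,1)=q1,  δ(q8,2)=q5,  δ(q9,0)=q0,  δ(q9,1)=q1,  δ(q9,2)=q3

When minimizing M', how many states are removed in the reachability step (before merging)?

No path from q2 leads to q8; the other 9 states are all reachable.

1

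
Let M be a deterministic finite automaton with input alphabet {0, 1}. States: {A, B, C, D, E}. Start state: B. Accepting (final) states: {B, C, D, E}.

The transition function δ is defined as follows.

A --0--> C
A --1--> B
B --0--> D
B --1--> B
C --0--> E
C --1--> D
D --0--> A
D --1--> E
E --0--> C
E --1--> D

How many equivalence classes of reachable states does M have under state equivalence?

4

Initial partition by acceptance: {B,C,D,E} | {A}.
On input 0, block {B,C,D,E} splits into {B,C,E} and {D}.
Split {B,C,E} by δ(·,0) → {C,E} and {B}.
Stable partition: {C,E} | {A} | {D} | {B} — 4 equivalence classes.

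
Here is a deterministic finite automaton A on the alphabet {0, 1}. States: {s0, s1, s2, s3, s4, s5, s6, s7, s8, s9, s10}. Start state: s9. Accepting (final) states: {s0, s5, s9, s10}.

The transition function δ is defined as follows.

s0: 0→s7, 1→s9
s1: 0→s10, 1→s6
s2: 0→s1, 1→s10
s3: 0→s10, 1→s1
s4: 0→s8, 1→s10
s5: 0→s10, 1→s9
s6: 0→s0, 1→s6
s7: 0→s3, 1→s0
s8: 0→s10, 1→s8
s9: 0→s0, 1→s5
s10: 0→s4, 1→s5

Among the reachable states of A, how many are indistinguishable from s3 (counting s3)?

4

First remove the unreachable states {s2}; 10 states remain.
Start with accepting vs non-accepting: {s0,s5,s9,s10} | {s1,s3,s4,s6,s7,s8}.
On input 0, block {s0,s5,s9,s10} splits into {s0,s10} and {s5,s9}.
On input 0, block {s1,s3,s4,s6,s7,s8} splits into {s1,s3,s6,s8} and {s4,s7}.
Stable partition: {s0,s10} | {s1,s3,s6,s8} | {s5,s9} | {s4,s7} — 4 equivalence classes.
The equivalence class containing s3 is {s1,s3,s6,s8}, of size 4.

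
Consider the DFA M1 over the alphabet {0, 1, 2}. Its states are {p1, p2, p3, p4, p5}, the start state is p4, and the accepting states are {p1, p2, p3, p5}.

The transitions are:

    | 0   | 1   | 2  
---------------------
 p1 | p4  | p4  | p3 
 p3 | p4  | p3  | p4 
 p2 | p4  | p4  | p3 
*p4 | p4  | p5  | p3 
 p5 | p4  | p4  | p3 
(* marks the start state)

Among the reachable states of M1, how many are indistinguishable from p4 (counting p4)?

1

Reachable states from the start: {p3,p4,p5}. Unreachable: {p1,p2} — drop them.
Initial partition by acceptance: {p3,p5} | {p4}.
Split {p3,p5} by δ(·,1) → {p3} and {p5}.
Stable partition: {p3} | {p4} | {p5} — 3 equivalence classes.
The equivalence class containing p4 is {p4}, of size 1.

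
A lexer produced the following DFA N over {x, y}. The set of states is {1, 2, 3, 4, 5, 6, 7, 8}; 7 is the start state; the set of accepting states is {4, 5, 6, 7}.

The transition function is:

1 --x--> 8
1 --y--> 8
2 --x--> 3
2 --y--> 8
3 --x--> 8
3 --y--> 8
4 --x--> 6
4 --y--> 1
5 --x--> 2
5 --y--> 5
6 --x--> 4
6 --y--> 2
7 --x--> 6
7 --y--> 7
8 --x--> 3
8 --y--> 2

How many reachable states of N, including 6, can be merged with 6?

Reachable states from the start: {1,2,3,4,6,7,8}. Unreachable: {5} — drop them.
P0 = {4,6,7} | {1,2,3,8}.
On input y, block {4,6,7} splits into {4,6} and {7}.
No further refinement is possible. Final partition (3 blocks): {4,6} | {1,2,3,8} | {7}.
The equivalence class containing 6 is {4,6}, of size 2.

2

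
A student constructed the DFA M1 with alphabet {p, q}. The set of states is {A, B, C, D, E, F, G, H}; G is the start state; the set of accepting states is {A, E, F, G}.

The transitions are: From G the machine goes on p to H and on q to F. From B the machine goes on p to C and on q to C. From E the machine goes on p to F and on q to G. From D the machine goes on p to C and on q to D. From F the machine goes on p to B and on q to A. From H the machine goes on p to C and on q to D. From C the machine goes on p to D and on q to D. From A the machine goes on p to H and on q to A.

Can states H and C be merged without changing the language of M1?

Yes

First remove the unreachable states {E}; 7 states remain.
Start with accepting vs non-accepting: {A,F,G} | {B,C,D,H}.
Stable partition: {A,F,G} | {B,C,D,H} — 2 equivalence classes.
H and C lie in the same block of the stable partition, so they are equivalent — no string distinguishes them.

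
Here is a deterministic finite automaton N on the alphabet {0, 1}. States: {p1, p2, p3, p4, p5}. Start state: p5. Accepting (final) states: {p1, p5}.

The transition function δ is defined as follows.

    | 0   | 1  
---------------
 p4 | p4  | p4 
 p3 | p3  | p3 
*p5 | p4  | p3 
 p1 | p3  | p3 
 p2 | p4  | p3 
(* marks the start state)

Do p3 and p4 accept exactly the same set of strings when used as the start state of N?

Yes

States {p1,p2} cannot be reached from the start state, so discard them.
Start with accepting vs non-accepting: {p5} | {p3,p4}.
Stable partition: {p5} | {p3,p4} — 2 equivalence classes.
p3 and p4 lie in the same block of the stable partition, so they are equivalent — no string distinguishes them.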